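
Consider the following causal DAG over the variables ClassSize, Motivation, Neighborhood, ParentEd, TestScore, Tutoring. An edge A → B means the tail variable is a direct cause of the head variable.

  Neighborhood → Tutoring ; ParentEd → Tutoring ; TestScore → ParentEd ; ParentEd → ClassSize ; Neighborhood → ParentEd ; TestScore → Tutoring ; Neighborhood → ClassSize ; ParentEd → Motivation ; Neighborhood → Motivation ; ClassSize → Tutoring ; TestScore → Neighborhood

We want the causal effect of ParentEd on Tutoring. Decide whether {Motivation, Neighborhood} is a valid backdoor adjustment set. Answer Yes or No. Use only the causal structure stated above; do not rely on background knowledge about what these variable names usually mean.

Backdoor paths from ParentEd to Tutoring (paths whose first edge points into ParentEd):
  P1: ParentEd <- TestScore -> Neighborhood -> ClassSize -> Tutoring
  P2: ParentEd <- TestScore -> Neighborhood -> Tutoring
  P3: ParentEd <- TestScore -> Tutoring
  P4: ParentEd <- Neighborhood <- TestScore -> Tutoring
  P5: ParentEd <- Neighborhood -> ClassSize -> Tutoring
  P6: ParentEd <- Neighborhood -> Tutoring
Condition 1 (no descendant of ParentEd in the set): FAILS — Motivation is a descendant of ParentEd.
Condition 2 (every backdoor path blocked by {Motivation, Neighborhood}):
  P1: blocked at chain node Neighborhood ∈ conditioning set.
  P2: blocked at chain node Neighborhood ∈ conditioning set.
  P3: open — no interior node is in the conditioning set.
  P4: blocked at chain node Neighborhood ∈ conditioning set.
  P5: blocked at fork node Neighborhood ∈ conditioning set.
  P6: blocked at fork node Neighborhood ∈ conditioning set.
{Motivation, Neighborhood} does not satisfy the backdoor criterion.

No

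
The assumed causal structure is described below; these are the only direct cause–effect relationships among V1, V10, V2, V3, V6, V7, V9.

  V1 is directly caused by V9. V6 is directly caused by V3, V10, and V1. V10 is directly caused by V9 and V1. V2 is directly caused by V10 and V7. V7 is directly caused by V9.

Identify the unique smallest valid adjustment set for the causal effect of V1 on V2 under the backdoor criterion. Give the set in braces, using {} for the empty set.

{V9}

Variables eligible for adjustment (non-descendants of V1, excluding V1 and V2): {V3, V7, V9}.
Backdoor paths from V1 to V2:
  P1: V1 <- V9 -> V7 -> V2
  P2: V1 <- V9 -> V10 -> V2
The empty set is not sufficient: P1 (V1 <- V9 -> V7 -> V2) has no collider blocking it and no conditioned non-collider, so it is open.
Try {V9}:
  P1: blocked at fork node V9 ∈ conditioning set.
  P2: blocked at fork node V9 ∈ conditioning set.
{V9} contains no descendant of V1 and blocks every backdoor path.
No other singleton works — e.g. {V7} leaves P2 open — so {V9} is the unique smallest valid adjustment set.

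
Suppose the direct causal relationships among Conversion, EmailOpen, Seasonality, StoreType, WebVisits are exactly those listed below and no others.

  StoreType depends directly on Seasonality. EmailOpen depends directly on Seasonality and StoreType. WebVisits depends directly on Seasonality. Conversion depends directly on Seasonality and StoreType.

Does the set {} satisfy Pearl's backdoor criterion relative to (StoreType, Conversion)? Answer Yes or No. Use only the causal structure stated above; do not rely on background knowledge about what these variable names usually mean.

No

Backdoor paths from StoreType to Conversion (paths whose first edge points into StoreType):
  P1: StoreType <- Seasonality -> Conversion
Condition 1 (no descendant of StoreType in the set): holds — descendants of StoreType are {Conversion, EmailOpen}; none are in {}.
Condition 2 (every backdoor path blocked by {}):
  P1: open — no interior node is in the conditioning set.
{} does not satisfy the backdoor criterion.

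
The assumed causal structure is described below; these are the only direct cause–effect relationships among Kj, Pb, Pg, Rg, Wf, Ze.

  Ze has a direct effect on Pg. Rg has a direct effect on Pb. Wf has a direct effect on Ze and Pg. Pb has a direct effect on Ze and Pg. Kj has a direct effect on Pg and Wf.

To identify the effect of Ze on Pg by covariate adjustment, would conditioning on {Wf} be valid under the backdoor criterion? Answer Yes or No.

No

Backdoor paths from Ze to Pg (paths whose first edge points into Ze):
  P1: Ze <- Pb -> Pg
  P2: Ze <- Wf <- Kj -> Pg
  P3: Ze <- Wf -> Pg
Condition 1 (no descendant of Ze in the set): holds — descendants of Ze are {Pg}; none are in {Wf}.
Condition 2 (every backdoor path blocked by {Wf}):
  P1: open — no interior node is in the conditioning set.
  P2: blocked at chain node Wf ∈ conditioning set.
  P3: blocked at fork node Wf ∈ conditioning set.
{Wf} does not satisfy the backdoor criterion.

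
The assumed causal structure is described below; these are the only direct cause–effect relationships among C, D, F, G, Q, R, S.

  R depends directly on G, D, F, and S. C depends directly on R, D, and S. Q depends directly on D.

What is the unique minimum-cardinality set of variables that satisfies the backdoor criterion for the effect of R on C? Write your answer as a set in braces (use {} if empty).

Variables eligible for adjustment (non-descendants of R, excluding R and C): {D, F, G, Q, S}.
Backdoor paths from R to C:
  P1: R <- S -> C
  P2: R <- D -> C
The empty set is not sufficient: P1 (R <- S -> C) has no collider blocking it and no conditioned non-collider, so it is open.
Try {D, S}:
  P1: blocked at fork node S ∈ conditioning set.
  P2: blocked at fork node D ∈ conditioning set.
{D, S} contains no descendant of R and blocks every backdoor path.
Every element of {D, S} is needed (dropping D leaves P2 open; dropping S leaves P1 open), so no proper subset is valid.
Among all size-2 subsets of the eligible variables, only {D, S} blocks every backdoor path, so it is the unique smallest valid adjustment set.

{D, S}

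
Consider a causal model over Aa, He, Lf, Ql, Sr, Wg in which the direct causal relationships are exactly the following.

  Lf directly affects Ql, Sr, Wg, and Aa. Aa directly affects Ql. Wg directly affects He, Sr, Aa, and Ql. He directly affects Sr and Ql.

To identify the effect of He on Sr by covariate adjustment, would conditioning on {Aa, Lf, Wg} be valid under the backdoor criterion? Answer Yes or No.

Yes

Backdoor paths from He to Sr (paths whose first edge points into He):
  P1: He <- Wg <- Lf -> Sr
  P2: He <- Wg -> Aa <- Lf -> Sr
  P3: He <- Wg -> Aa -> Ql <- Lf -> Sr
  P4: He <- Wg -> Sr
  P5: He <- Wg -> Ql <- Lf -> Sr
  P6: He <- Wg -> Ql <- Aa <- Lf -> Sr
Condition 1 (no descendant of He in the set): holds — descendants of He are {Ql, Sr}; none are in {Aa, Lf, Wg}.
Condition 2 (every backdoor path blocked by {Aa, Lf, Wg}):
  P1: blocked at chain node Wg ∈ conditioning set.
  P2: blocked at fork node Wg ∈ conditioning set.
  P3: blocked at fork node Wg ∈ conditioning set.
  P4: blocked at fork node Wg ∈ conditioning set.
  P5: blocked at fork node Wg ∈ conditioning set.
  P6: blocked at fork node Wg ∈ conditioning set.
{Aa, Lf, Wg} satisfies the backdoor criterion.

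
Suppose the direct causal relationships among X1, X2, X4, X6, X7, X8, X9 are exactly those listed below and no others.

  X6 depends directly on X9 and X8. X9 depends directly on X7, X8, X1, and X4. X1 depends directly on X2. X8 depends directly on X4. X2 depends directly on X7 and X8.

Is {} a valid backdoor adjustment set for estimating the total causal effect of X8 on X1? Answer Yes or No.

Backdoor paths from X8 to X1 (paths whose first edge points into X8):
  P1: X8 <- X4 -> X9 <- X7 -> X2 -> X1
  P2: X8 <- X4 -> X9 <- X1
Condition 1 (no descendant of X8 in the set): holds — descendants of X8 are {X1, X2, X6, X9}; none are in {}.
Condition 2 (every backdoor path blocked by {}):
  P1: blocked at collider X9 (neither it nor any descendant is in the conditioning set).
  P2: blocked at collider X9 (neither it nor any descendant is in the conditioning set).
{} satisfies the backdoor criterion.

Yes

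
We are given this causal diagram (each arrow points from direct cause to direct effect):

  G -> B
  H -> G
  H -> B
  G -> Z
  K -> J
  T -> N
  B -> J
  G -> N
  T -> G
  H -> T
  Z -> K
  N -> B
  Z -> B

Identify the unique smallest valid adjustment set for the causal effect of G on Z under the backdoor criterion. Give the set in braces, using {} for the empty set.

{}

Variables eligible for adjustment (non-descendants of G, excluding G and Z): {H, T}.
Backdoor paths from G to Z:
  P1: G <- H -> T -> N -> B <- Z
  P2: G <- H -> T -> N -> B -> J <- K <- Z
  P3: G <- H -> B <- Z
  P4: G <- H -> B -> J <- K <- Z
  P5: G <- T <- H -> B <- Z
  P6: G <- T <- H -> B -> J <- K <- Z
  P7: G <- T -> N -> B <- Z
  P8: G <- T -> N -> B -> J <- K <- Z
Each backdoor path contains an unconditioned collider, so every path is already blocked with the empty conditioning set:
  P1: blocked at collider B (neither it nor any descendant is in the conditioning set).
  P2: blocked at collider J (neither it nor any descendant is in the conditioning set).
  P3: blocked at collider B (neither it nor any descendant is in the conditioning set).
  P4: blocked at collider J (neither it nor any descendant is in the conditioning set).
  P5: blocked at collider B (neither it nor any descendant is in the conditioning set).
  P6: blocked at collider J (neither it nor any descendant is in the conditioning set).
  P7: blocked at collider B (neither it nor any descendant is in the conditioning set).
  P8: blocked at collider J (neither it nor any descendant is in the conditioning set).
The empty set is therefore the unique smallest valid set.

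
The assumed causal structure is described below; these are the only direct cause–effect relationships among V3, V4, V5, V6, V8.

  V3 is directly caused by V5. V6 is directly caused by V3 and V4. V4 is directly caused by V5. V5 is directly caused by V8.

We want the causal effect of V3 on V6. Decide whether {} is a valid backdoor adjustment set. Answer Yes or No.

Backdoor paths from V3 to V6 (paths whose first edge points into V3):
  P1: V3 <- V5 -> V4 -> V6
Condition 1 (no descendant of V3 in the set): holds — descendants of V3 are {V6}; none are in {}.
Condition 2 (every backdoor path blocked by {}):
  P1: open — no interior node is in the conditioning set.
{} does not satisfy the backdoor criterion.

No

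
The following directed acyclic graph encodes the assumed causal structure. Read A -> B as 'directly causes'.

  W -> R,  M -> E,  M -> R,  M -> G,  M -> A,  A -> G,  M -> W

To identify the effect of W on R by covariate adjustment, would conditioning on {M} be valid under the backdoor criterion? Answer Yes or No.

Yes

Backdoor paths from W to R (paths whose first edge points into W):
  P1: W <- M -> R
Condition 1 (no descendant of W in the set): holds — descendants of W are {R}; none are in {M}.
Condition 2 (every backdoor path blocked by {M}):
  P1: blocked at fork node M ∈ conditioning set.
{M} satisfies the backdoor criterion.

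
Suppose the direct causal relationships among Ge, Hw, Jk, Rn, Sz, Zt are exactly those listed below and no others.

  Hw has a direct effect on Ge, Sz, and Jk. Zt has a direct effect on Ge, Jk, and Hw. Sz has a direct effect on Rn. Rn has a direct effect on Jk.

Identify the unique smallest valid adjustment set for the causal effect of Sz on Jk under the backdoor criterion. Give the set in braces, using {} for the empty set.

Variables eligible for adjustment (non-descendants of Sz, excluding Sz and Jk): {Ge, Hw, Zt}.
Backdoor paths from Sz to Jk:
  P1: Sz <- Hw <- Zt -> Jk
  P2: Sz <- Hw -> Ge <- Zt -> Jk
  P3: Sz <- Hw -> Jk
The empty set is not sufficient: P1 (Sz <- Hw <- Zt -> Jk) has no collider blocking it and no conditioned non-collider, so it is open.
Try {Hw}:
  P1: blocked at chain node Hw ∈ conditioning set.
  P2: blocked at fork node Hw ∈ conditioning set.
  P3: blocked at fork node Hw ∈ conditioning set.
{Hw} contains no descendant of Sz and blocks every backdoor path.
No other singleton works — e.g. {Zt} leaves P3 open — so {Hw} is the unique smallest valid adjustment set.

{Hw}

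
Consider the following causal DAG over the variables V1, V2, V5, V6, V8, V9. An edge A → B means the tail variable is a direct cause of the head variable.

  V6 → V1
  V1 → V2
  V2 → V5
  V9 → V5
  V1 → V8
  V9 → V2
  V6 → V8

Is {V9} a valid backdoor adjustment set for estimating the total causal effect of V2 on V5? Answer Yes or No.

Backdoor paths from V2 to V5 (paths whose first edge points into V2):
  P1: V2 <- V9 -> V5
Condition 1 (no descendant of V2 in the set): holds — descendants of V2 are {V5}; none are in {V9}.
Condition 2 (every backdoor path blocked by {V9}):
  P1: blocked at fork node V9 ∈ conditioning set.
{V9} satisfies the backdoor criterion.

Yes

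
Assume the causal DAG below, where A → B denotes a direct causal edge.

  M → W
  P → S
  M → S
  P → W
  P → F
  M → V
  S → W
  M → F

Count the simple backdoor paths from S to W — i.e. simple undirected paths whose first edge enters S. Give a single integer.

A backdoor path from S to W is any simple undirected path whose first edge points into S (i.e. leaves S via a parent).
Parents of S: {M, P}.
Enumerating:
  P1: S <- M -> F <- P -> W
  P2: S <- M -> W
  P3: S <- P -> F <- M -> W
  P4: S <- P -> W
That exhausts the simple backdoor paths. Count: 4.

4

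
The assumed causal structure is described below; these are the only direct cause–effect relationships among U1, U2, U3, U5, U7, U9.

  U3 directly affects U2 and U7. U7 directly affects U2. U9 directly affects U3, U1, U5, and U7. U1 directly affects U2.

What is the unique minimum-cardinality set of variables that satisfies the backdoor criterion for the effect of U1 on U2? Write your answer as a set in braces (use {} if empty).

{U9}

Variables eligible for adjustment (non-descendants of U1, excluding U1 and U2): {U3, U5, U7, U9}.
Backdoor paths from U1 to U2:
  P1: U1 <- U9 -> U3 -> U7 -> U2
  P2: U1 <- U9 -> U3 -> U2
  P3: U1 <- U9 -> U7 <- U3 -> U2
  P4: U1 <- U9 -> U7 -> U2
The empty set is not sufficient: P1 (U1 <- U9 -> U3 -> U7 -> U2) has no collider blocking it and no conditioned non-collider, so it is open.
Try {U9}:
  P1: blocked at fork node U9 ∈ conditioning set.
  P2: blocked at fork node U9 ∈ conditioning set.
  P3: blocked at fork node U9 ∈ conditioning set.
  P4: blocked at fork node U9 ∈ conditioning set.
{U9} contains no descendant of U1 and blocks every backdoor path.
No other singleton works — e.g. {U3} leaves P4 open — so {U9} is the unique smallest valid adjustment set.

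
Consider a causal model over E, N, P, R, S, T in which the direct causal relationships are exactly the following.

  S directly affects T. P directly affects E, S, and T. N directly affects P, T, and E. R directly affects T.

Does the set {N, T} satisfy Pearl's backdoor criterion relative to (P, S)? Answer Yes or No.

No

Backdoor paths from P to S (paths whose first edge points into P):
  P1: P <- N -> T <- S
Condition 1 (no descendant of P in the set): FAILS — T is a descendant of P.
Condition 2 (every backdoor path blocked by {N, T}):
  P1: blocked at fork node N ∈ conditioning set.
{N, T} does not satisfy the backdoor criterion.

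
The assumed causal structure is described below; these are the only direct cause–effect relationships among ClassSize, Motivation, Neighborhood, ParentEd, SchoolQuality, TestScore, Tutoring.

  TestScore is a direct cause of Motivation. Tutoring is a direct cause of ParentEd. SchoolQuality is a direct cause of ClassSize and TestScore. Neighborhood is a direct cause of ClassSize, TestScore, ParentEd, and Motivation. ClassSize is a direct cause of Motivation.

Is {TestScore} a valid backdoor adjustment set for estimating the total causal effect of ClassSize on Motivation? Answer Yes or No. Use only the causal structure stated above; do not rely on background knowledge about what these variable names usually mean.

No

Backdoor paths from ClassSize to Motivation (paths whose first edge points into ClassSize):
  P1: ClassSize <- SchoolQuality -> TestScore <- Neighborhood -> Motivation
  P2: ClassSize <- SchoolQuality -> TestScore -> Motivation
  P3: ClassSize <- Neighborhood -> TestScore -> Motivation
  P4: ClassSize <- Neighborhood -> Motivation
Condition 1 (no descendant of ClassSize in the set): holds — descendants of ClassSize are {Motivation}; none are in {TestScore}.
Condition 2 (every backdoor path blocked by {TestScore}):
  P1: open — collider(s) TestScore are conditioned on (or have a conditioned descendant) and no non-collider on the path is in the set.
  P2: blocked at chain node TestScore ∈ conditioning set.
  P3: blocked at chain node TestScore ∈ conditioning set.
  P4: open — no interior node is in the conditioning set.
{TestScore} does not satisfy the backdoor criterion.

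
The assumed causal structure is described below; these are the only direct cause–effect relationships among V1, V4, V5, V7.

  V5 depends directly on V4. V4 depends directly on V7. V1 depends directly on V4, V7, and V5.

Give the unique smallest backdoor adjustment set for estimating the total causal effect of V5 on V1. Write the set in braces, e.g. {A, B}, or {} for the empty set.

{V4}

Variables eligible for adjustment (non-descendants of V5, excluding V5 and V1): {V4, V7}.
Backdoor paths from V5 to V1:
  P1: V5 <- V4 <- V7 -> V1
  P2: V5 <- V4 -> V1
The empty set is not sufficient: P1 (V5 <- V4 <- V7 -> V1) has no collider blocking it and no conditioned non-collider, so it is open.
Try {V4}:
  P1: blocked at chain node V4 ∈ conditioning set.
  P2: blocked at fork node V4 ∈ conditioning set.
{V4} contains no descendant of V5 and blocks every backdoor path.
No other singleton works — e.g. {V7} leaves P2 open — so {V4} is the unique smallest valid adjustment set.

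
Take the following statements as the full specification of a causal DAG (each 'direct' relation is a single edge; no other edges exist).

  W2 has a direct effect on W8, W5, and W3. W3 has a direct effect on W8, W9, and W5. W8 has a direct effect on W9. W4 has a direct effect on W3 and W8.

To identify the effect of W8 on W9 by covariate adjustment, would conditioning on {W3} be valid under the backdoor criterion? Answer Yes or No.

Backdoor paths from W8 to W9 (paths whose first edge points into W8):
  P1: W8 <- W2 -> W3 -> W9
  P2: W8 <- W2 -> W5 <- W3 -> W9
  P3: W8 <- W4 -> W3 -> W9
  P4: W8 <- W3 -> W9
Condition 1 (no descendant of W8 in the set): holds — descendants of W8 are {W9}; none are in {W3}.
Condition 2 (every backdoor path blocked by {W3}):
  P1: blocked at chain node W3 ∈ conditioning set.
  P2: blocked at collider W5 (neither it nor any descendant is in the conditioning set).
  P3: blocked at chain node W3 ∈ conditioning set.
  P4: blocked at fork node W3 ∈ conditioning set.
{W3} satisfies the backdoor criterion.

Yes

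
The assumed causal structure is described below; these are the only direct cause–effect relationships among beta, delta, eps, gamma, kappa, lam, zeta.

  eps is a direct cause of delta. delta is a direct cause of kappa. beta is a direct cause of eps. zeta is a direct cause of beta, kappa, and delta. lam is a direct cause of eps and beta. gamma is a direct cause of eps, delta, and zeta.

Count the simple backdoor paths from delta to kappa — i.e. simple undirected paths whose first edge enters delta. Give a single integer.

A backdoor path from delta to kappa is any simple undirected path whose first edge points into delta (i.e. leaves delta via a parent).
Parents of delta: {eps, gamma, zeta}.
Enumerating:
  P1: delta <- gamma -> zeta -> kappa
  P2: delta <- gamma -> eps <- lam -> beta <- zeta -> kappa
  P3: delta <- gamma -> eps <- beta <- zeta -> kappa
  P4: delta <- zeta -> kappa
  P5: delta <- eps <- gamma -> zeta -> kappa
  P6: delta <- eps <- lam -> beta <- zeta -> kappa
  P7: delta <- eps <- beta <- zeta -> kappa
That exhausts the simple backdoor paths. Count: 7.

7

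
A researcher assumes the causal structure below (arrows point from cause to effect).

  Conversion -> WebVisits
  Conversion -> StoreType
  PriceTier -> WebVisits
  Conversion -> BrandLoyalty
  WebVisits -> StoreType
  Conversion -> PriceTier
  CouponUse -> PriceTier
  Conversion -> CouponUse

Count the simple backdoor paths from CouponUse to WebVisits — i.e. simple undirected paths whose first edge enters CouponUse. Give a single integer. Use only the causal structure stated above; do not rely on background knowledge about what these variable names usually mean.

A backdoor path from CouponUse to WebVisits is any simple undirected path whose first edge points into CouponUse (i.e. leaves CouponUse via a parent).
Parents of CouponUse: {Conversion}.
Enumerating:
  P1: CouponUse <- Conversion -> PriceTier -> WebVisits
  P2: CouponUse <- Conversion -> WebVisits
  P3: CouponUse <- Conversion -> StoreType <- WebVisits
That exhausts the simple backdoor paths. Count: 3.

3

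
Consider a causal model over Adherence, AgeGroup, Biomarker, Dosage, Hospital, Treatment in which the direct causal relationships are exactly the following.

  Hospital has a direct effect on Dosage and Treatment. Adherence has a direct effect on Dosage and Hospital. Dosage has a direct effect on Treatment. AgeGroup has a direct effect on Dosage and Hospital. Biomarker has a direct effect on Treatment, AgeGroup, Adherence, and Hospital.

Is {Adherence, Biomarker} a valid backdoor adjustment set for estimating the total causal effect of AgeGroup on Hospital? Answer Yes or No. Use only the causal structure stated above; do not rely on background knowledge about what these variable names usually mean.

Backdoor paths from AgeGroup to Hospital (paths whose first edge points into AgeGroup):
  P1: AgeGroup <- Biomarker -> Adherence -> Hospital
  P2: AgeGroup <- Biomarker -> Adherence -> Dosage <- Hospital
  P3: AgeGroup <- Biomarker -> Adherence -> Dosage -> Treatment <- Hospital
  P4: AgeGroup <- Biomarker -> Hospital
  P5: AgeGroup <- Biomarker -> Treatment <- Hospital
  P6: AgeGroup <- Biomarker -> Treatment <- Dosage <- Adherence -> Hospital
  P7: AgeGroup <- Biomarker -> Treatment <- Dosage <- Hospital
Condition 1 (no descendant of AgeGroup in the set): holds — descendants of AgeGroup are {Dosage, Hospital, Treatment}; none are in {Adherence, Biomarker}.
Condition 2 (every backdoor path blocked by {Adherence, Biomarker}):
  P1: blocked at fork node Biomarker ∈ conditioning set.
  P2: blocked at fork node Biomarker ∈ conditioning set.
  P3: blocked at fork node Biomarker ∈ conditioning set.
  P4: blocked at fork node Biomarker ∈ conditioning set.
  P5: blocked at fork node Biomarker ∈ conditioning set.
  P6: blocked at fork node Biomarker ∈ conditioning set.
  P7: blocked at fork node Biomarker ∈ conditioning set.
{Adherence, Biomarker} satisfies the backdoor criterion.

Yes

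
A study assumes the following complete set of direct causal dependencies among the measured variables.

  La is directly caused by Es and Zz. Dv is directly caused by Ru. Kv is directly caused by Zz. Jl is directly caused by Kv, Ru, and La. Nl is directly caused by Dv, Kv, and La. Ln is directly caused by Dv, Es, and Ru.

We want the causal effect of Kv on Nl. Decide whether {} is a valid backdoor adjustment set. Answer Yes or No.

Backdoor paths from Kv to Nl (paths whose first edge points into Kv):
  P1: Kv <- Zz -> La <- Es -> Ln <- Ru -> Dv -> Nl
  P2: Kv <- Zz -> La <- Es -> Ln <- Dv -> Nl
  P3: Kv <- Zz -> La -> Nl
  P4: Kv <- Zz -> La -> Jl <- Ru -> Dv -> Nl
  P5: Kv <- Zz -> La -> Jl <- Ru -> Ln <- Dv -> Nl
Condition 1 (no descendant of Kv in the set): holds — descendants of Kv are {Jl, Nl}; none are in {}.
Condition 2 (every backdoor path blocked by {}):
  P1: blocked at collider La (neither it nor any descendant is in the conditioning set).
  P2: blocked at collider La (neither it nor any descendant is in the conditioning set).
  P3: open — no interior node is in the conditioning set.
  P4: blocked at collider Jl (neither it nor any descendant is in the conditioning set).
  P5: blocked at collider Jl (neither it nor any descendant is in the conditioning set).
{} does not satisfy the backdoor criterion.

No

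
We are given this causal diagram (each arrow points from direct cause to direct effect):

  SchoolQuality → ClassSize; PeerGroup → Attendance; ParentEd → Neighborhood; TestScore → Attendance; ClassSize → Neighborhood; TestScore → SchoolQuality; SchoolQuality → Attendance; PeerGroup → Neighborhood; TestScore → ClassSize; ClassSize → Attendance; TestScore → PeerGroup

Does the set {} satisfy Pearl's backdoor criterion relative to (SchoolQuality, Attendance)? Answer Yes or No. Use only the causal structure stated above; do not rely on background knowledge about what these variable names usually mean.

Backdoor paths from SchoolQuality to Attendance (paths whose first edge points into SchoolQuality):
  P1: SchoolQuality <- TestScore -> PeerGroup -> Attendance
  P2: SchoolQuality <- TestScore -> PeerGroup -> Neighborhood <- ClassSize -> Attendance
  P3: SchoolQuality <- TestScore -> ClassSize -> Attendance
  P4: SchoolQuality <- TestScore -> ClassSize -> Neighborhood <- PeerGroup -> Attendance
  P5: SchoolQuality <- TestScore -> Attendance
Condition 1 (no descendant of SchoolQuality in the set): holds — descendants of SchoolQuality are {Attendance, ClassSize, Neighborhood}; none are in {}.
Condition 2 (every backdoor path blocked by {}):
  P1: open — no interior node is in the conditioning set.
  P2: blocked at collider Neighborhood (neither it nor any descendant is in the conditioning set).
  P3: open — no interior node is in the conditioning set.
  P4: blocked at collider Neighborhood (neither it nor any descendant is in the conditioning set).
  P5: open — no interior node is in the conditioning set.
{} does not satisfy the backdoor criterion.

No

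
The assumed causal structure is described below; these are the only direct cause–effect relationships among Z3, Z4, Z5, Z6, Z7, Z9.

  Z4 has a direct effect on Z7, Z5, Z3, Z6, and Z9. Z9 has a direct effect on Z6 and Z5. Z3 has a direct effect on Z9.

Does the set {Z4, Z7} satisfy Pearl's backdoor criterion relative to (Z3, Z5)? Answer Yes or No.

Backdoor paths from Z3 to Z5 (paths whose first edge points into Z3):
  P1: Z3 <- Z4 -> Z9 -> Z5
  P2: Z3 <- Z4 -> Z5
  P3: Z3 <- Z4 -> Z6 <- Z9 -> Z5
Condition 1 (no descendant of Z3 in the set): holds — descendants of Z3 are {Z5, Z6, Z9}; none are in {Z4, Z7}.
Condition 2 (every backdoor path blocked by {Z4, Z7}):
  P1: blocked at fork node Z4 ∈ conditioning set.
  P2: blocked at fork node Z4 ∈ conditioning set.
  P3: blocked at fork node Z4 ∈ conditioning set.
{Z4, Z7} satisfies the backdoor criterion.

Yes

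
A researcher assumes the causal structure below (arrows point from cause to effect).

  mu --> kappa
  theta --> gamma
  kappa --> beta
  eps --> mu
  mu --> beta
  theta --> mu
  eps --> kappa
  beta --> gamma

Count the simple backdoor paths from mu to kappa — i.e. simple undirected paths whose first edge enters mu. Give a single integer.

2

A backdoor path from mu to kappa is any simple undirected path whose first edge points into mu (i.e. leaves mu via a parent).
Parents of mu: {eps, theta}.
Enumerating:
  P1: mu <- eps -> kappa
  P2: mu <- theta -> gamma <- beta <- kappa
That exhausts the simple backdoor paths. Count: 2.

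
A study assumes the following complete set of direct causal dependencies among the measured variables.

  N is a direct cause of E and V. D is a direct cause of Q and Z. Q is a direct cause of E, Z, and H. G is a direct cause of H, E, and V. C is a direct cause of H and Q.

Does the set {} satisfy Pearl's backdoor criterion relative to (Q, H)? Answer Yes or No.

Backdoor paths from Q to H (paths whose first edge points into Q):
  P1: Q <- C -> H
Condition 1 (no descendant of Q in the set): holds — descendants of Q are {E, H, Z}; none are in {}.
Condition 2 (every backdoor path blocked by {}):
  P1: open — no interior node is in the conditioning set.
{} does not satisfy the backdoor criterion.

No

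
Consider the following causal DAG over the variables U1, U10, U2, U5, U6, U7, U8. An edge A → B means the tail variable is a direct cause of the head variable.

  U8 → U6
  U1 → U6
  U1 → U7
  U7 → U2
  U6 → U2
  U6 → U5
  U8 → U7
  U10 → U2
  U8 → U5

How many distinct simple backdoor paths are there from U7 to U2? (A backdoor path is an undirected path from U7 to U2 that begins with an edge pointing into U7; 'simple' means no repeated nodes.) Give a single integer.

3

A backdoor path from U7 to U2 is any simple undirected path whose first edge points into U7 (i.e. leaves U7 via a parent).
Parents of U7: {U1, U8}.
Enumerating:
  P1: U7 <- U1 -> U6 -> U2
  P2: U7 <- U8 -> U6 -> U2
  P3: U7 <- U8 -> U5 <- U6 -> U2
That exhausts the simple backdoor paths. Count: 3.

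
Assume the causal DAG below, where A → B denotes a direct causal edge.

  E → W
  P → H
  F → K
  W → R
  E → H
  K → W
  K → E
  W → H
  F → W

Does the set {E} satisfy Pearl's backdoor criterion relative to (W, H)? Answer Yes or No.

Backdoor paths from W to H (paths whose first edge points into W):
  P1: W <- F -> K -> E -> H
  P2: W <- K -> E -> H
  P3: W <- E -> H
Condition 1 (no descendant of W in the set): holds — descendants of W are {H, R}; none are in {E}.
Condition 2 (every backdoor path blocked by {E}):
  P1: blocked at chain node E ∈ conditioning set.
  P2: blocked at chain node E ∈ conditioning set.
  P3: blocked at fork node E ∈ conditioning set.
{E} satisfies the backdoor criterion.

Yes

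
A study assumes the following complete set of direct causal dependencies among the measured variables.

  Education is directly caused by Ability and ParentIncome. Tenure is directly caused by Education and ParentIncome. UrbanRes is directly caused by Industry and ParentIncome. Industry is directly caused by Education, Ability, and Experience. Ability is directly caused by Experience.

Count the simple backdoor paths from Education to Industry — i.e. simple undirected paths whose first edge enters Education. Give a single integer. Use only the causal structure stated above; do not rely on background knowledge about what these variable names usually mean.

A backdoor path from Education to Industry is any simple undirected path whose first edge points into Education (i.e. leaves Education via a parent).
Parents of Education: {Ability, ParentIncome}.
Enumerating:
  P1: Education <- ParentIncome -> UrbanRes <- Industry
  P2: Education <- Ability <- Experience -> Industry
  P3: Education <- Ability -> Industry
That exhausts the simple backdoor paths. Count: 3.

3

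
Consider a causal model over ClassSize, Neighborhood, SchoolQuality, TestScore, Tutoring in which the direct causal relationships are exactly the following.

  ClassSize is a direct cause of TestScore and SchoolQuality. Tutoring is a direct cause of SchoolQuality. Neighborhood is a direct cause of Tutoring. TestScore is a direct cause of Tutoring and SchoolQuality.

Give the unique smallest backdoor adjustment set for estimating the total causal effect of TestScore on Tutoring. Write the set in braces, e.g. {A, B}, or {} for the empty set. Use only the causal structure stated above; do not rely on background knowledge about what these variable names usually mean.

{}

Variables eligible for adjustment (non-descendants of TestScore, excluding TestScore and Tutoring): {ClassSize, Neighborhood}.
Backdoor paths from TestScore to Tutoring:
  P1: TestScore <- ClassSize -> SchoolQuality <- Tutoring
Each backdoor path contains an unconditioned collider, so every path is already blocked with the empty conditioning set:
  P1: blocked at collider SchoolQuality (neither it nor any descendant is in the conditioning set).
The empty set is therefore the unique smallest valid set.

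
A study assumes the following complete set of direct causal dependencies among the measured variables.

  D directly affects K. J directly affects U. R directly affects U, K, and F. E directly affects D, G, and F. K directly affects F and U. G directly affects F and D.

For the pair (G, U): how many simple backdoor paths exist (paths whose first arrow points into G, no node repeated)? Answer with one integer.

A backdoor path from G to U is any simple undirected path whose first edge points into G (i.e. leaves G via a parent).
Parents of G: {E}.
Enumerating:
  P1: G <- E -> D -> K <- R -> U
  P2: G <- E -> D -> K -> U
  P3: G <- E -> D -> K -> F <- R -> U
  P4: G <- E -> F <- R -> K -> U
  P5: G <- E -> F <- R -> U
  P6: G <- E -> F <- K <- R -> U
  P7: G <- E -> F <- K -> U
That exhausts the simple backdoor paths. Count: 7.

7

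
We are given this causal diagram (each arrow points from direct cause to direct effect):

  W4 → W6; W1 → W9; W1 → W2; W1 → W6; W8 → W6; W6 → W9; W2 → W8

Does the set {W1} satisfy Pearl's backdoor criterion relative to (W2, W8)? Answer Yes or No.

Backdoor paths from W2 to W8 (paths whose first edge points into W2):
  P1: W2 <- W1 -> W6 <- W8
  P2: W2 <- W1 -> W9 <- W6 <- W8
Condition 1 (no descendant of W2 in the set): holds — descendants of W2 are {W6, W8, W9}; none are in {W1}.
Condition 2 (every backdoor path blocked by {W1}):
  P1: blocked at fork node W1 ∈ conditioning set.
  P2: blocked at fork node W1 ∈ conditioning set.
{W1} satisfies the backdoor criterion.

Yes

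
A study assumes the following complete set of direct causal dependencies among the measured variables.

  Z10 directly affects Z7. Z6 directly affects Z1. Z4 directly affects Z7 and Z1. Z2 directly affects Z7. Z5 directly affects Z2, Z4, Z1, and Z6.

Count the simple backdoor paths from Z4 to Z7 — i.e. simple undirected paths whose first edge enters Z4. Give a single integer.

A backdoor path from Z4 to Z7 is any simple undirected path whose first edge points into Z4 (i.e. leaves Z4 via a parent).
Parents of Z4: {Z5}.
Enumerating:
  P1: Z4 <- Z5 -> Z2 -> Z7
That exhausts the simple backdoor paths. Count: 1.

1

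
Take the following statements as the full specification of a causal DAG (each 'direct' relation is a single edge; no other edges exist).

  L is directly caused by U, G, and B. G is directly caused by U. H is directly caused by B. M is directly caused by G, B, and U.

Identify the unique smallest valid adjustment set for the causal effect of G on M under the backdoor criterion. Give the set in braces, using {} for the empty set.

{U}

Variables eligible for adjustment (non-descendants of G, excluding G and M): {B, H, U}.
Backdoor paths from G to M:
  P1: G <- U -> M
  P2: G <- U -> L <- B -> M
The empty set is not sufficient: P1 (G <- U -> M) has no collider blocking it and no conditioned non-collider, so it is open.
Try {U}:
  P1: blocked at fork node U ∈ conditioning set.
  P2: blocked at fork node U ∈ conditioning set.
{U} contains no descendant of G and blocks every backdoor path.
No other singleton works — e.g. {B} leaves P1 open — so {U} is the unique smallest valid adjustment set.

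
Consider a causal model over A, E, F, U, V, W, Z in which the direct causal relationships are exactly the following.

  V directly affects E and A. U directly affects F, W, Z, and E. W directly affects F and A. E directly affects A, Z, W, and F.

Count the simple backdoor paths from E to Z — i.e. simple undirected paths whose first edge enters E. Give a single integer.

3

A backdoor path from E to Z is any simple undirected path whose first edge points into E (i.e. leaves E via a parent).
Parents of E: {U, V}.
Enumerating:
  P1: E <- V -> A <- W <- U -> Z
  P2: E <- V -> A <- W -> F <- U -> Z
  P3: E <- U -> Z
That exhausts the simple backdoor paths. Count: 3.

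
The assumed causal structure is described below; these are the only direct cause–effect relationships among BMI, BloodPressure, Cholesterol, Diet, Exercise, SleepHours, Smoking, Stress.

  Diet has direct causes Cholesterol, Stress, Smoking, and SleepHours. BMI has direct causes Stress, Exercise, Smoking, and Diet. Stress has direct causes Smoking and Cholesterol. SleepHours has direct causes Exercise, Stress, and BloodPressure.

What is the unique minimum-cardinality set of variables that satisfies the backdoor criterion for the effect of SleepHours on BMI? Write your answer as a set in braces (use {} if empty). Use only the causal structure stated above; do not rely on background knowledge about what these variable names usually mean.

{Exercise, Stress}

Variables eligible for adjustment (non-descendants of SleepHours, excluding SleepHours and BMI): {BloodPressure, Cholesterol, Exercise, Smoking, Stress}.
Backdoor paths from SleepHours to BMI:
  P1: SleepHours <- Exercise -> BMI
  P2: SleepHours <- Stress <- Smoking -> Diet -> BMI
  P3: SleepHours <- Stress <- Smoking -> BMI
  P4: SleepHours <- Stress <- Cholesterol -> Diet <- Smoking -> BMI
  P5: SleepHours <- Stress <- Cholesterol -> Diet -> BMI
  P6: SleepHours <- Stress -> Diet <- Smoking -> BMI
  P7: SleepHours <- Stress -> Diet -> BMI
  P8: SleepHours <- Stress -> BMI
The empty set is not sufficient: P1 (SleepHours <- Exercise -> BMI) has no collider blocking it and no conditioned non-collider, so it is open.
Try {Exercise, Stress}:
  P1: blocked at fork node Exercise ∈ conditioning set.
  P2: blocked at chain node Stress ∈ conditioning set.
  P3: blocked at chain node Stress ∈ conditioning set.
  P4: blocked at chain node Stress ∈ conditioning set.
  P5: blocked at chain node Stress ∈ conditioning set.
  P6: blocked at fork node Stress ∈ conditioning set.
  P7: blocked at fork node Stress ∈ conditioning set.
  P8: blocked at fork node Stress ∈ conditioning set.
{Exercise, Stress} contains no descendant of SleepHours and blocks every backdoor path.
Every element of {Exercise, Stress} is needed (dropping Exercise leaves P1 open; dropping Stress leaves P2 open), so no proper subset is valid.
Among all size-2 subsets of the eligible variables, only {Exercise, Stress} blocks every backdoor path, so it is the unique smallest valid adjustment set.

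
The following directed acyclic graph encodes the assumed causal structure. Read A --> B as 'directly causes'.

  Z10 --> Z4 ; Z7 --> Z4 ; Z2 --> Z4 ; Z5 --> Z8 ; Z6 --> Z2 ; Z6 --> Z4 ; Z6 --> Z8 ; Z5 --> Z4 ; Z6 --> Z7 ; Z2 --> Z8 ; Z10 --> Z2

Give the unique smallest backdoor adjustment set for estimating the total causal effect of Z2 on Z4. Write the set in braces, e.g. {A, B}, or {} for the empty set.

Variables eligible for adjustment (non-descendants of Z2, excluding Z2 and Z4): {Z10, Z5, Z6, Z7}.
Backdoor paths from Z2 to Z4:
  P1: Z2 <- Z6 -> Z7 -> Z4
  P2: Z2 <- Z6 -> Z4
  P3: Z2 <- Z6 -> Z8 <- Z5 -> Z4
  P4: Z2 <- Z10 -> Z4
The empty set is not sufficient: P1 (Z2 <- Z6 -> Z7 -> Z4) has no collider blocking it and no conditioned non-collider, so it is open.
Try {Z10, Z6}:
  P1: blocked at fork node Z6 ∈ conditioning set.
  P2: blocked at fork node Z6 ∈ conditioning set.
  P3: blocked at fork node Z6 ∈ conditioning set.
  P4: blocked at fork node Z10 ∈ conditioning set.
{Z10, Z6} contains no descendant of Z2 and blocks every backdoor path.
Every element of {Z10, Z6} is needed (dropping Z10 leaves P4 open; dropping Z6 leaves P1 open), so no proper subset is valid.
Among all size-2 subsets of the eligible variables, only {Z10, Z6} blocks every backdoor path, so it is the unique smallest valid adjustment set.

{Z10, Z6}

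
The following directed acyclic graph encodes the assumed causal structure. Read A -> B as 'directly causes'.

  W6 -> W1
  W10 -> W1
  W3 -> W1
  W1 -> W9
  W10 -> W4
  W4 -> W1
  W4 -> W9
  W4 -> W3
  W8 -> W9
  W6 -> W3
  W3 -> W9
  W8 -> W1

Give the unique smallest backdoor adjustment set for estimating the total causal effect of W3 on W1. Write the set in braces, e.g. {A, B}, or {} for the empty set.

{W4, W6}

Variables eligible for adjustment (non-descendants of W3, excluding W3 and W1): {W10, W4, W6, W8}.
Backdoor paths from W3 to W1:
  P1: W3 <- W6 -> W1
  P2: W3 <- W4 <- W10 -> W1
  P3: W3 <- W4 -> W1
  P4: W3 <- W4 -> W9 <- W8 -> W1
  P5: W3 <- W4 -> W9 <- W1
The empty set is not sufficient: P1 (W3 <- W6 -> W1) has no collider blocking it and no conditioned non-collider, so it is open.
Try {W4, W6}:
  P1: blocked at fork node W6 ∈ conditioning set.
  P2: blocked at chain node W4 ∈ conditioning set.
  P3: blocked at fork node W4 ∈ conditioning set.
  P4: blocked at fork node W4 ∈ conditioning set.
  P5: blocked at fork node W4 ∈ conditioning set.
{W4, W6} contains no descendant of W3 and blocks every backdoor path.
Every element of {W4, W6} is needed (dropping W4 leaves P2 open; dropping W6 leaves P1 open), so no proper subset is valid.
Among all size-2 subsets of the eligible variables, only {W4, W6} blocks every backdoor path, so it is the unique smallest valid adjustment set.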